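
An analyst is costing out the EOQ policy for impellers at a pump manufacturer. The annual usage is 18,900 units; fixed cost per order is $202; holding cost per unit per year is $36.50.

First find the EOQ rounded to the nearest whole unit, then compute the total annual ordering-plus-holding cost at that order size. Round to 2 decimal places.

$16,694.30

Q* = √(2·D·S / H) = √(2·18,900·202 / 36.5) = √209,194.5 ≈ 457.38 → Q = 457 units
Ordering: D/Q × S = 18,900/457 × $202 = $8,354.05
Holding:  Q/2 × H = 457/2 × $36.5 = $8,340.25
Total = $8,354.05 + $8,340.25 = $16,694.30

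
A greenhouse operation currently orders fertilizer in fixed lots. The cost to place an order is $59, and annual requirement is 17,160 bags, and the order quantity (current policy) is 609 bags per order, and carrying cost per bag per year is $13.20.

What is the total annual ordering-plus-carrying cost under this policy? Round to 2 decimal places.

Annual ordering cost = (D/Q)·S = (17,160/609) × 59 = $1,662.46
Annual holding cost  = (Q/2)·H = (609/2) × 13.2 = $4,019.40
Total = $1,662.46 + $4,019.40 = $5,681.86

$5,681.86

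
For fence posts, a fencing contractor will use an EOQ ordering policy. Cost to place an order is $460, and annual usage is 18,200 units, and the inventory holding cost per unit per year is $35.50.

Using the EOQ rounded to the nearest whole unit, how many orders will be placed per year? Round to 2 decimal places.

Optimal lot size Q* = (2 × 18,200 × $460 / $35.5)^½ ≈ 686.78 → Q = 687
Orders per year = D/Q = 18,200 / 687 = 26.492

26.49 orders per year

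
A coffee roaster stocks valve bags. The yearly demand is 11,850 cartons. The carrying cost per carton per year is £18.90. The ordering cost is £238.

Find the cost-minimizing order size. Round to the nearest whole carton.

546 cartons

Q* = √(2·D·S / H) = √(2·11,850·238 / 18.9) = √298,444.4 ≈ 546.30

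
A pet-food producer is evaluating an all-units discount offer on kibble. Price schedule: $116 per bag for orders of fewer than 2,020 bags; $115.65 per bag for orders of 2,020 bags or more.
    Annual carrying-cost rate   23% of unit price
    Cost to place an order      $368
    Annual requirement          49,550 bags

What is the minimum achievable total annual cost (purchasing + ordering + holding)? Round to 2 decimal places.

$5,766,349.93

H₁ = 23%×$116 = $26.6800;  H₂ = 23%×$115.65 = $26.5995
EOQ₁ = √(2×49,550×368/26.6800) = 1,169.14  (< 2,020, feasible at tier 1)
EOQ₂ = √(2×49,550×368/26.5995) = 1,170.91  (< 2,020 → use Q = 2,020 at tier-2 price)
TC(tier 1 (EOQ₁), Q≈1,169.1) = $5,778,992.75
TC(tier 2, Q≈2,020.0) = $5,766,349.93
Minimum at tier 2: $5,766,349.93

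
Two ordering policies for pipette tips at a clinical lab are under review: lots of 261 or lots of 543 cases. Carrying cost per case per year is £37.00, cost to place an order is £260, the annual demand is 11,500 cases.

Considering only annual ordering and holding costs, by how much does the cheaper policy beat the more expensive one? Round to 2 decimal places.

£732.49

TC(Q) = (D/Q)S + (Q/2)H
TC(261) = (11,500/261)×260 + (261/2)×37 = £16,284.44
TC(543) = (11,500/543)×260 + (543/2)×37 = £15,551.95
|ΔTC| = |£16,284.44 − £15,551.95| = £732.49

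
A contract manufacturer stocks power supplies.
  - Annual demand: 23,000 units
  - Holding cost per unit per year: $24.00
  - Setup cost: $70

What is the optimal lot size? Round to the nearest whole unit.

366 units

EOQ = √(2DS/H) = √(2 × 23,000 × 70 / 24)
    = √(134,166.67) ≈ 366.29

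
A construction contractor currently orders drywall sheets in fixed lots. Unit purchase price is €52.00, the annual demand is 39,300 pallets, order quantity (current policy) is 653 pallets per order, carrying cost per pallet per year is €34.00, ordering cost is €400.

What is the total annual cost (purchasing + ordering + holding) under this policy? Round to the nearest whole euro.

€2,078,775

Orders/yr = 39,300/653 = 60.184; ordering cost = 60.184 × €400 = €24,073.51
Average inventory = 653/2 = 326.5; holding cost = 326.5 × €34 = €11,101.00
Purchase cost = D·C = 39,300 × 52 = €2,043,600.00
Total = €24,073.51 + €11,101.00 + €2,043,600.00 = €2,078,774.51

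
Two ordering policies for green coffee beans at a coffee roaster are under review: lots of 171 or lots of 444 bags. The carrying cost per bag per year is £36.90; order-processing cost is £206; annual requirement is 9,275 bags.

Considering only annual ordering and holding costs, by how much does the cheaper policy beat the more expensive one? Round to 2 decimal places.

£1,833.28

For each Q, cost = (D/Q)·S + (Q/2)·H.
TC(171) = (9,275/171)×206 + (171/2)×36.9 = £14,328.34
TC(444) = (9,275/444)×206 + (444/2)×36.9 = £12,495.07
Lots of 444 are cheaper by £1,833.28.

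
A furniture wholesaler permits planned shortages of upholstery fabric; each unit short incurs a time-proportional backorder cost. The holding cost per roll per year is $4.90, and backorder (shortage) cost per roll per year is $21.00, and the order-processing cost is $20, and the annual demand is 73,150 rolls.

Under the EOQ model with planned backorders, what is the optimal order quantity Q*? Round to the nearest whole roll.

Q* = √(2DS/H) · √((H + b)/b)
   = √(2 × 73,150 × 20 / 4.9) · √((4.9 + 21) / 21)
   = 772.750 × 1.1106 ≈ 858.18

858 rolls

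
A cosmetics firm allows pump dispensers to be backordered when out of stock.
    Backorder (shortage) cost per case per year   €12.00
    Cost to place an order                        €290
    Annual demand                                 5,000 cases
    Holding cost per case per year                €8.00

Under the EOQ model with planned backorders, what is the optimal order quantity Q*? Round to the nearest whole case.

Basic EOQ = √(2·5,000·290/8) = 602.080
Backorder adjustment √((H+b)/b) = √((8+12)/12) = 1.2910
Q* = 602.080 × 1.2910 ≈ 777.28

777 cases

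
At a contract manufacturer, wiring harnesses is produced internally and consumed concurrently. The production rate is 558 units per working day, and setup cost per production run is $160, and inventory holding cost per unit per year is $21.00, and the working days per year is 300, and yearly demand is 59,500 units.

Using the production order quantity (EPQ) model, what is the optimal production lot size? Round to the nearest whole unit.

d = 59,500/300 = 198.3333 units/day;  effective holding cost H(1 − d/p) = 21·(1 − 198.3333/558) = 13.53584
Q* = √(2DS / H_eff) = √(2·59,500·160 / 13.53584) ≈ 1,186.02

1,186 units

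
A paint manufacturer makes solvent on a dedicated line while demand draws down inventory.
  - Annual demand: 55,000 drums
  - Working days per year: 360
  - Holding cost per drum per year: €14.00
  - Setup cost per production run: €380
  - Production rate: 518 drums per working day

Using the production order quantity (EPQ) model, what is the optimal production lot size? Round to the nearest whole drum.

2,058 drums

d = 55,000/360 = 152.7778 drums/day;  effective holding cost H(1 − d/p) = 14·(1 − 152.7778/518) = 9.87087
Q* = √(2DS / H_eff) = √(2·55,000·380 / 9.87087) ≈ 2,057.83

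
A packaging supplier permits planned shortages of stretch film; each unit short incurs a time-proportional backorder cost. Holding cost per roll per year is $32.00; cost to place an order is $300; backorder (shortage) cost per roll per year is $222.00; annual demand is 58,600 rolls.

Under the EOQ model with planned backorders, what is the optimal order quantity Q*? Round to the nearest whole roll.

1,121 rolls

Q* = √(2DS/H) · √((H + b)/b)
   = √(2 × 58,600 × 300 / 32) · √((32 + 222) / 222)
   = 1,048.213 × 1.0696 ≈ 1,121.22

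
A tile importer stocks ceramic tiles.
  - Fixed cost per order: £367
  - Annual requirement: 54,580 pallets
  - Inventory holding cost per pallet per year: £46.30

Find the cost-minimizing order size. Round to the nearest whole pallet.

EOQ = √(2DS/H) = √(2 × 54,580 × 367 / 46.3)
    = √(865,263.93) ≈ 930.20

930 pallets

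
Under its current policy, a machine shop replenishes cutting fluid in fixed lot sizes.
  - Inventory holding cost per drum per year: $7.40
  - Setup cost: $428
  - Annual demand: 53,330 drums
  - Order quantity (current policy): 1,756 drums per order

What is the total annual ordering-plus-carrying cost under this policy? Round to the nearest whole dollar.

Annual ordering cost = (D/Q)·S = (53,330/1,756) × 428 = $12,998.43
Annual holding cost  = (Q/2)·H = (1,756/2) × 7.4 = $6,497.20
Total = $12,998.43 + $6,497.20 = $19,495.63

$19,496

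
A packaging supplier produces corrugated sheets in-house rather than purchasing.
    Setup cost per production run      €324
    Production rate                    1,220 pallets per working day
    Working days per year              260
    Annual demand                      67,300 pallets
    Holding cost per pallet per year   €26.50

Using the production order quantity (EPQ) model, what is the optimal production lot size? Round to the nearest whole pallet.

d = 67,300/260 = 258.8462 pallets/day;  effective holding cost H(1 − d/p) = 26.5·(1 − 258.8462/1220) = 20.87752
Q* = √(2DS / H_eff) = √(2·67,300·324 / 20.87752) ≈ 1,445.29

1,445 pallets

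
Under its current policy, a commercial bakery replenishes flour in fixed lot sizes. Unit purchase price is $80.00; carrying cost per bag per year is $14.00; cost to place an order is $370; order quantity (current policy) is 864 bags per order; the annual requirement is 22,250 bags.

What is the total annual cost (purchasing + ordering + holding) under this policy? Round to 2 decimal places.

$1,795,576.36

Ordering: D/Q × S = 22,250/864 × $370 = $9,528.36
Holding:  Q/2 × H = 864/2 × $14 = $6,048.00
Purchase cost = D·C = 22,250 × 80 = $1,780,000.00
Total = $9,528.36 + $6,048.00 + $1,780,000.00 = $1,795,576.36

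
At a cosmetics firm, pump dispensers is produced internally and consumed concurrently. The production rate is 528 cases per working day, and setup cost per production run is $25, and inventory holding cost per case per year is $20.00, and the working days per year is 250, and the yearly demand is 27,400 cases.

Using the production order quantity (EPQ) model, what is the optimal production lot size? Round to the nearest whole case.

d = 27,400/250 = 109.6000 cases/day;  effective holding cost H(1 − d/p) = 20·(1 − 109.6000/528) = 15.84848
Q* = √(2DS / H_eff) = √(2·27,400·25 / 15.84848) ≈ 294.01

294 cases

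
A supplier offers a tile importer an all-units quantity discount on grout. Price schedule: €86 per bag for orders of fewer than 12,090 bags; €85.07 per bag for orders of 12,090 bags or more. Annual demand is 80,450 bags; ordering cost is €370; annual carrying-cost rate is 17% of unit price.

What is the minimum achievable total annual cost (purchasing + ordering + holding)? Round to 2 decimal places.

H₁ = 17%×€86 = €14.6200;  H₂ = 17%×€85.07 = €14.4619
EOQ₁ = √(2×80,450×370/14.6200) = 2,017.93  (< 12,090, feasible at tier 1)
EOQ₂ = √(2×80,450×370/14.4619) = 2,028.93  (< 12,090 → use Q = 12,090 at tier-2 price)
TC(tier 1 (EOQ₁), Q≈2,017.9) = €6,948,202.08
TC(tier 2, Q≈12,090.0) = €6,933,765.76
Minimum at tier 2: €6,933,765.76

€6,933,765.76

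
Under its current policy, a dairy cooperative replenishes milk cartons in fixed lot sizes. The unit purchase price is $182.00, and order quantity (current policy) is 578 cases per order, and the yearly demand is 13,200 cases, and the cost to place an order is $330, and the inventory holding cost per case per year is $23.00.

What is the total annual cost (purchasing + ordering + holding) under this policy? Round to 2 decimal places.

$2,416,583.33

Ordering: D/Q × S = 13,200/578 × $330 = $7,536.33
Holding:  Q/2 × H = 578/2 × $23 = $6,647.00
Purchase cost = D·C = 13,200 × 182 = $2,402,400.00
Total = $7,536.33 + $6,647.00 + $2,402,400.00 = $2,416,583.33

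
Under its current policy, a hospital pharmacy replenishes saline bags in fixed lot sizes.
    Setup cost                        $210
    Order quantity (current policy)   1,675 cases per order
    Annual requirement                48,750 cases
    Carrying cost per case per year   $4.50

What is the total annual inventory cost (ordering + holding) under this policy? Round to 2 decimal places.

$9,880.69

Annual ordering cost = (D/Q)·S = (48,750/1,675) × 210 = $6,111.94
Annual holding cost  = (Q/2)·H = (1,675/2) × 4.5 = $3,768.75
Total = $6,111.94 + $3,768.75 = $9,880.69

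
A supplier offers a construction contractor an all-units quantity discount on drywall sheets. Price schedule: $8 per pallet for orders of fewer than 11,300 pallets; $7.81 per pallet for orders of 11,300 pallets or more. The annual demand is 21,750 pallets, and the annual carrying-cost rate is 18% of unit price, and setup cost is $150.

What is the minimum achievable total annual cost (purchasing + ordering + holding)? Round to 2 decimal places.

$177,065.29

H₁ = 18%×$8 = $1.4400;  H₂ = 18%×$7.81 = $1.4058
EOQ₁ = √(2×21,750×150/1.4400) = 2,128.67  (< 11,300, feasible at tier 1)
EOQ₂ = √(2×21,750×150/1.4058) = 2,154.41  (< 11,300 → use Q = 11,300 at tier-2 price)
TC(tier 1 (EOQ₁), Q≈2,128.7) = $177,065.29
TC(tier 2, Q≈11,300.0) = $178,098.99
Minimum at tier 1 (EOQ₁): $177,065.29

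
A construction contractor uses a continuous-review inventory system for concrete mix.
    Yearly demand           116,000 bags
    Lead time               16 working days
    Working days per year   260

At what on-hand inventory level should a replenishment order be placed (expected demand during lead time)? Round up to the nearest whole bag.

7,139 bags

Daily demand d = 116,000 / 260 = 446.154 bags/day
Demand during lead time = 446.154 × 16 = 7,138.46
Reorder point = 7,138.46 → round up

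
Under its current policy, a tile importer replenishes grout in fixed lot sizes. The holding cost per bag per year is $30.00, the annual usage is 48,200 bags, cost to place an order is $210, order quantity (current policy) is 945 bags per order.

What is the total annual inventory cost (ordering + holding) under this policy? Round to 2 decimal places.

$24,886.11

Annual ordering cost = (D/Q)·S = (48,200/945) × 210 = $10,711.11
Annual holding cost  = (Q/2)·H = (945/2) × 30 = $14,175.00
Total = $10,711.11 + $14,175.00 = $24,886.11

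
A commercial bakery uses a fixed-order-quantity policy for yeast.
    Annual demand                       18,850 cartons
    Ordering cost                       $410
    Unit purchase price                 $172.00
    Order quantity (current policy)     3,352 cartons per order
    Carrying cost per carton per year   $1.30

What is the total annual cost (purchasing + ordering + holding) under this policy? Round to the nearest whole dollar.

$3,246,684

Orders/yr = 18,850/3,352 = 5.624; ordering cost = 5.624 × $410 = $2,305.64
Average inventory = 3,352/2 = 1676; holding cost = 1676 × $1.3 = $2,178.80
Purchase cost = D·C = 18,850 × 172 = $3,242,200.00
Total = $2,305.64 + $2,178.80 + $3,242,200.00 = $3,246,684.44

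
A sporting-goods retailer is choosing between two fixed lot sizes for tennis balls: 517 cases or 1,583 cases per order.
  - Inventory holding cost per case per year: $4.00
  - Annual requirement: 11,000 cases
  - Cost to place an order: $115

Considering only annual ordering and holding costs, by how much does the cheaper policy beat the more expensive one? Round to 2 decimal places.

Annual cost at Q: ordering D·S/Q plus holding Q·H/2.
TC(517) = (11,000/517)×115 + (517/2)×4 = $3,480.81
TC(1,583) = (11,000/1,583)×115 + (1,583/2)×4 = $3,965.12
Lots of 517 are cheaper by $484.31.

$484.31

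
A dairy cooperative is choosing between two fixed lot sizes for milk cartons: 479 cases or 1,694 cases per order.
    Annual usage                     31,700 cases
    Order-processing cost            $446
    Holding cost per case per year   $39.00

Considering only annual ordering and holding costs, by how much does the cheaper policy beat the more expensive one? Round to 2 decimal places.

TC(Q) = (D/Q)S + (Q/2)H
TC(479) = (31,700/479)×446 + (479/2)×39 = $38,856.58
TC(1,694) = (31,700/1,694)×446 + (1,694/2)×39 = $41,379.04
Lots of 479 are cheaper by $2,522.47.

$2,522.47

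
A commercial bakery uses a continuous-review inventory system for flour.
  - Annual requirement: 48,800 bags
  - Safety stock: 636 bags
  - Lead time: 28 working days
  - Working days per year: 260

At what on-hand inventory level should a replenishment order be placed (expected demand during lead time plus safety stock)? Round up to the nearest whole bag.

5,892 bags

Daily demand d = 48,800 / 260 = 187.692 bags/day
Demand during lead time = 187.692 × 28 = 5,255.38
Reorder point = 5,255.38 + 636 = 5,891.38 → round up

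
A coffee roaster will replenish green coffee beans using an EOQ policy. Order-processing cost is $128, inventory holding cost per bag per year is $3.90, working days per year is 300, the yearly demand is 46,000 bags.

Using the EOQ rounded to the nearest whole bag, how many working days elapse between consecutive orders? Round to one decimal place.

11.3 days

2DS/H = 2·46,000·128/3.9 = 3,019,487.18
EOQ = √3,019,487.18 ≈ 1,737.67 → Q = 1,738 bags
Cycle time = (working days × Q)/D = (300 × 1,738) / 46,000 = 11.335 days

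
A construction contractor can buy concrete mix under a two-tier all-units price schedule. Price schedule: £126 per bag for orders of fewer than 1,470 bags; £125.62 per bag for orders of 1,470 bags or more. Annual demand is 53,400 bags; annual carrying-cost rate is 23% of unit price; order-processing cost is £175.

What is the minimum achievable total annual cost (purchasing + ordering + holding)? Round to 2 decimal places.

H₁ = 23%×£126 = £28.9800;  H₂ = 23%×£125.62 = £28.8926
EOQ₁ = √(2×53,400×175/28.9800) = 803.07  (< 1,470, feasible at tier 1)
EOQ₂ = √(2×53,400×175/28.8926) = 804.29  (< 1,470 → use Q = 1,470 at tier-2 price)
TC(tier 1 (EOQ₁), Q≈803.1) = £6,751,673.08
TC(tier 2, Q≈1,470.0) = £6,735,701.20
Minimum at tier 2: £6,735,701.20

£6,735,701.20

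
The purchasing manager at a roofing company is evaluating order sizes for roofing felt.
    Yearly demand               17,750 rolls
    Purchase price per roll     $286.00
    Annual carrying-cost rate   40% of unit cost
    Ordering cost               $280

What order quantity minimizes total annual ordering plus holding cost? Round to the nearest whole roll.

295 rolls

Holding cost per roll per year: H = 40% × $286 = $114.4000
Optimal lot size Q* = (2 × 17,750 × $280 / $114.4)^½ ≈ 294.77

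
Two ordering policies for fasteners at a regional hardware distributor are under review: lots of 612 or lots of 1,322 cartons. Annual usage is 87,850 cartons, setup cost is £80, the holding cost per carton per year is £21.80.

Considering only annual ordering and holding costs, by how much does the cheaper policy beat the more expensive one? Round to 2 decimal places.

£1,571.53

TC(Q) = (D/Q)S + (Q/2)H
TC(612) = (87,850/612)×80 + (612/2)×21.8 = £18,154.46
TC(1,322) = (87,850/1,322)×80 + (1,322/2)×21.8 = £19,725.99
Cheaper: Q = 612.  Difference = £1,571.53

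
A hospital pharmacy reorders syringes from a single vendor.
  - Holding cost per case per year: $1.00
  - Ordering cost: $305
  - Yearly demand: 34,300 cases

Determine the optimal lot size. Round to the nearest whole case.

4,574 cases

EOQ = √(2DS/H) = √(2 × 34,300 × 305 / 1)
    = √(20,923,000.00) ≈ 4,574.17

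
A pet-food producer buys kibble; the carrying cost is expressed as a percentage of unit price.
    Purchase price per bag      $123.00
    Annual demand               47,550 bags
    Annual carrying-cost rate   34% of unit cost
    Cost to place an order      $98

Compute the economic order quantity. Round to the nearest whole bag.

472 bags

H = i·C = 0.34 × $123 = $41.8200 per bag-year
EOQ = √(2DS/H) = √(2 × 47,550 × 98 / 41.82)
    = √(222,855.09) ≈ 472.08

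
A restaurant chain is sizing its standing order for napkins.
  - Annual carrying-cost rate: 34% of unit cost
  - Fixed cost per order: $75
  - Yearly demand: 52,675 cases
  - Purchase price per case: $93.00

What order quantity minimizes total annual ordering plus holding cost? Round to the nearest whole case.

H = i·C = 0.34 × $93 = $31.6200 per case-year
Optimal lot size Q* = (2 × 52,675 × $75 / $31.62)^½ ≈ 499.88

500 cases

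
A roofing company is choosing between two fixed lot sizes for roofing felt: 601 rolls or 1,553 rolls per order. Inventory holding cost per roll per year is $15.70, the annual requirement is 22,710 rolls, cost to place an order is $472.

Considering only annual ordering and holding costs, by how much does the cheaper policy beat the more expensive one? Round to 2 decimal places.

TC(Q) = (D/Q)S + (Q/2)H
TC(601) = (22,710/601)×472 + (601/2)×15.7 = $22,553.32
TC(1,553) = (22,710/1,553)×472 + (1,553/2)×15.7 = $19,093.25
Lots of 1,553 are cheaper by $3,460.07.

$3,460.07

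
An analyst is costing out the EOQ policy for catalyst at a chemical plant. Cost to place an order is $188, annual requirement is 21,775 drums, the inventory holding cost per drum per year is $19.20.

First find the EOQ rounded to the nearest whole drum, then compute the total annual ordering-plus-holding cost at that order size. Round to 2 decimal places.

2DS/H = 2·21,775·188/19.2 = 426,427.08
EOQ = √426,427.08 ≈ 653.01 → Q = 653 drums
Orders/yr = 21,775/653 = 33.346; ordering cost = 33.346 × $188 = $6,269.07
Average inventory = 653/2 = 326.5; holding cost = 326.5 × $19.2 = $6,268.80
Total = $6,269.07 + $6,268.80 = $12,537.87

$12,537.87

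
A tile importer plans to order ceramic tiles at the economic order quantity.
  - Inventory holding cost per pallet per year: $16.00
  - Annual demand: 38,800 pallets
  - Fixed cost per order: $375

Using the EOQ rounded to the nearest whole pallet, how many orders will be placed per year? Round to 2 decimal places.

28.76 orders per year

2DS/H = 2·38,800·375/16 = 1,818,750.00
EOQ = √1,818,750.00 ≈ 1,348.61 → Q = 1,349
N = D/Q = 38,800/1,349 ≈ 28.762 orders/yr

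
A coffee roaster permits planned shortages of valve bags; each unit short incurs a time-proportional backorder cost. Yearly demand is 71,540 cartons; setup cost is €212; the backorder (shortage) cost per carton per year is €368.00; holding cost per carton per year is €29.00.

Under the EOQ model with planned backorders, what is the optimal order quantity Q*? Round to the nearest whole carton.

Q* = √(2DS/H) · √((H + b)/b)
   = √(2 × 71,540 × 212 / 29) · √((29 + 368) / 368)
   = 1,022.724 × 1.0387 ≈ 1,062.26

1,062 cartons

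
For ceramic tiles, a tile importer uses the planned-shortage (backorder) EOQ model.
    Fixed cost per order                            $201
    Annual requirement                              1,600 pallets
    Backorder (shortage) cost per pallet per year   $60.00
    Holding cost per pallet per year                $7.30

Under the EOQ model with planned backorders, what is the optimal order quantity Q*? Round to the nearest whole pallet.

314 pallets

Q* = √(2DS/H) · √((H + b)/b)
   = √(2 × 1,600 × 201 / 7.3) · √((7.3 + 60) / 60)
   = 296.833 × 1.0591 ≈ 314.37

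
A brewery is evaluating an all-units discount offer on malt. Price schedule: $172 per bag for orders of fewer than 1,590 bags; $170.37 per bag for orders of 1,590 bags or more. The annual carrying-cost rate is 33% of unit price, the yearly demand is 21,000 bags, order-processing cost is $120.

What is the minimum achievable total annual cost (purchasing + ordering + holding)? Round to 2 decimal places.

$3,624,051.48

H₁ = 33%×$172 = $56.7600;  H₂ = 33%×$170.37 = $56.2221
EOQ₁ = √(2×21,000×120/56.7600) = 297.98  (< 1,590, feasible at tier 1)
EOQ₂ = √(2×21,000×120/56.2221) = 299.41  (< 1,590 → use Q = 1,590 at tier-2 price)
TC(tier 1 (EOQ₁), Q≈298.0) = $3,628,913.62
TC(tier 2, Q≈1,590.0) = $3,624,051.48
Minimum at tier 2: $3,624,051.48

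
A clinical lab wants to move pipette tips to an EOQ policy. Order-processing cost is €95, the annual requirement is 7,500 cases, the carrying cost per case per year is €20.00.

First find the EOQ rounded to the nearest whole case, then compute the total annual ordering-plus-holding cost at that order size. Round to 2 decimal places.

€5,338.54

2DS/H = 2·7,500·95/20 = 71,250.00
EOQ = √71,250.00 ≈ 266.93 → Q = 267 cases
Annual ordering cost = (D/Q)·S = (7,500/267) × 95 = €2,668.54
Annual holding cost  = (Q/2)·H = (267/2) × 20 = €2,670.00
Total = €2,668.54 + €2,670.00 = €5,338.54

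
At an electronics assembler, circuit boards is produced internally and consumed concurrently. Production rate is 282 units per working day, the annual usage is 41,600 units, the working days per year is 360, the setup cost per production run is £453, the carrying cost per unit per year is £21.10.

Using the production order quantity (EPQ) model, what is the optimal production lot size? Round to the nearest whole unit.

1,740 units

Daily demand d = 41,600/360 = 115.556; p = 282; 1 − d/p = 0.59023
EPQ = √(2DS / (H(1 − d/p)))
    = √(2 × 41,600 × 453 / (21.1 × 0.59023)) ≈ 1,739.64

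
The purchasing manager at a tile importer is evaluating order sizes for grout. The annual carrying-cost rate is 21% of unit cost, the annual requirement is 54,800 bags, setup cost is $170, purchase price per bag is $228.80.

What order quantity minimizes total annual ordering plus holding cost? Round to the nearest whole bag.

Carrying cost H = $228.8 × 21% = $48.0480/bag/yr
EOQ = √(2DS/H) = √(2 × 54,800 × 170 / 48.048)
    = √(387,778.89) ≈ 622.72

623 bags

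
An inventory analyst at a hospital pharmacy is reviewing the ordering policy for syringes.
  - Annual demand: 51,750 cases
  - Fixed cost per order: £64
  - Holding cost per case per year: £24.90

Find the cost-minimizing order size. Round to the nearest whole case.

Optimal lot size Q* = (2 × 51,750 × £64 / £24.9)^½ ≈ 515.78

516 cases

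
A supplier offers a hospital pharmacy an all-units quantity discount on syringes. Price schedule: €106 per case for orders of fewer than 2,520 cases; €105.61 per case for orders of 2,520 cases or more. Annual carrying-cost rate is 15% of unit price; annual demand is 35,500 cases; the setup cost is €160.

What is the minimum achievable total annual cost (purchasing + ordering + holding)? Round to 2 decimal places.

€3,771,369.26

H₁ = 15%×€106 = €15.9000;  H₂ = 15%×€105.61 = €15.8415
EOQ₁ = √(2×35,500×160/15.9000) = 845.26  (< 2,520, feasible at tier 1)
EOQ₂ = √(2×35,500×160/15.8415) = 846.82  (< 2,520 → use Q = 2,520 at tier-2 price)
TC(tier 1 (EOQ₁), Q≈845.3) = €3,776,439.64
TC(tier 2, Q≈2,520.0) = €3,771,369.26
Minimum at tier 2: €3,771,369.26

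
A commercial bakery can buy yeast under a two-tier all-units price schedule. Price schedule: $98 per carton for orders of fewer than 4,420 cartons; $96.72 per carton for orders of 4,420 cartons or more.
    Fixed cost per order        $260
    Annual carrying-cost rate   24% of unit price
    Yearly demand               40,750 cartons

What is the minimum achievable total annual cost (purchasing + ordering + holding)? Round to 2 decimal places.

$3,995,037.35

H₁ = 24%×$98 = $23.5200;  H₂ = 24%×$96.72 = $23.2128
EOQ₁ = √(2×40,750×260/23.5200) = 949.18  (< 4,420, feasible at tier 1)
EOQ₂ = √(2×40,750×260/23.2128) = 955.44  (< 4,420 → use Q = 4,420 at tier-2 price)
TC(tier 1 (EOQ₁), Q≈949.2) = $4,015,824.62
TC(tier 2, Q≈4,420.0) = $3,995,037.35
Minimum at tier 2: $3,995,037.35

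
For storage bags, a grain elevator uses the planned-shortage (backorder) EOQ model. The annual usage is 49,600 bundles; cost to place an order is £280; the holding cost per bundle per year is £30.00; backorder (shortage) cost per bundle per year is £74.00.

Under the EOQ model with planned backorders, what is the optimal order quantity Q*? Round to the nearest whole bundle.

Basic EOQ = √(2·49,600·280/30) = 962.220
Backorder adjustment √((H+b)/b) = √((30+74)/74) = 1.1855
Q* = 962.220 × 1.1855 ≈ 1,140.71

1,141 bundles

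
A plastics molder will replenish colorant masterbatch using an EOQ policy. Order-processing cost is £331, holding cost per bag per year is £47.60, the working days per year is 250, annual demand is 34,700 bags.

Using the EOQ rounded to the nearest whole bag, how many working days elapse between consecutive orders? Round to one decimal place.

Q* = √(2·D·S / H) = √(2·34,700·331 / 47.6) = √482,592.4 ≈ 694.69 → Q = 695 bags
Cycle time = (working days × Q)/D = (250 × 695) / 34,700 = 5.007 days

5.0 days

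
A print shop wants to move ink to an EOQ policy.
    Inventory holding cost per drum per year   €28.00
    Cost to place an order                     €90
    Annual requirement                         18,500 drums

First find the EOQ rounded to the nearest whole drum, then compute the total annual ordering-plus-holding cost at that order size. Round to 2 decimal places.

€9,656.09

2DS/H = 2·18,500·90/28 = 118,928.57
EOQ = √118,928.57 ≈ 344.86 → Q = 345 drums
Annual ordering cost = (D/Q)·S = (18,500/345) × 90 = €4,826.09
Annual holding cost  = (Q/2)·H = (345/2) × 28 = €4,830.00
Total = €4,826.09 + €4,830.00 = €9,656.09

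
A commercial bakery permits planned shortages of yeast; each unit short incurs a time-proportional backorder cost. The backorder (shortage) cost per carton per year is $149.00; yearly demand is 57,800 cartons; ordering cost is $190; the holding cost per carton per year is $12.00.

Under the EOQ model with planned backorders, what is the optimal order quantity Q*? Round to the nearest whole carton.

Basic EOQ = √(2·57,800·190/12) = 1,352.898
Backorder adjustment √((H+b)/b) = √((12+149)/149) = 1.0395
Q* = 1,352.898 × 1.0395 ≈ 1,406.32

1,406 cartons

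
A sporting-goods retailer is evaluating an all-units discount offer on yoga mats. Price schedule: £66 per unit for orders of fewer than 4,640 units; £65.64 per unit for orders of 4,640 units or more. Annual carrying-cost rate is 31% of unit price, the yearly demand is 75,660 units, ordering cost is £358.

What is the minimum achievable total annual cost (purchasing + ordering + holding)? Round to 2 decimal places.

£5,019,368.25

H₁ = 31%×£66 = £20.4600;  H₂ = 31%×£65.64 = £20.3484
EOQ₁ = √(2×75,660×358/20.4600) = 1,627.18  (< 4,640, feasible at tier 1)
EOQ₂ = √(2×75,660×358/20.3484) = 1,631.64  (< 4,640 → use Q = 4,640 at tier-2 price)
TC(tier 1 (EOQ₁), Q≈1,627.2) = £5,026,852.20
TC(tier 2, Q≈4,640.0) = £5,019,368.25
Minimum at tier 2: £5,019,368.25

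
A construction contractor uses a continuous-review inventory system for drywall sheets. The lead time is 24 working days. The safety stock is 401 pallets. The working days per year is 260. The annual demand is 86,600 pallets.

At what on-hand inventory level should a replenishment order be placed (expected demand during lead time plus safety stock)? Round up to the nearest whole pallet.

8,395 pallets

Daily demand d = 86,600 / 260 = 333.077 pallets/day
Demand during lead time = 333.077 × 24 = 7,993.85
Reorder point = 7,993.85 + 401 = 8,394.85 → round up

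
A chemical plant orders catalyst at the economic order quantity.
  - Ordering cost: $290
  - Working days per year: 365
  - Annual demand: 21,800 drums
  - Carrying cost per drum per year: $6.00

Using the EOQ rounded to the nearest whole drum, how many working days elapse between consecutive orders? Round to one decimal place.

Optimal lot size Q* = (2 × 21,800 × $290 / $6)^½ ≈ 1,451.67 → Q = 1,452 drums
T = Q/D × 365 days = 1,452/21,800 × 365 = 24.311 days

24.3 days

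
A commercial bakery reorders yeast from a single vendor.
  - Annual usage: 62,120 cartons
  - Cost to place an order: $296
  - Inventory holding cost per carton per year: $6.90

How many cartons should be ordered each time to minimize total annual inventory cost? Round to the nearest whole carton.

Q* = √(2·D·S / H) = √(2·62,120·296 / 6.9) = √5,329,715.9 ≈ 2,308.62

2,309 cartons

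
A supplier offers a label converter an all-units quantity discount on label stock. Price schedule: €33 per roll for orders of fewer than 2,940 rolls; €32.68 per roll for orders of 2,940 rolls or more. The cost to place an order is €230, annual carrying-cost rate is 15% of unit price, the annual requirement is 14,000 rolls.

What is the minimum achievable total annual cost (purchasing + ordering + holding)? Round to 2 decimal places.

H₁ = 15%×€33 = €4.9500;  H₂ = 15%×€32.68 = €4.9020
EOQ₁ = √(2×14,000×230/4.9500) = 1,140.62  (< 2,940, feasible at tier 1)
EOQ₂ = √(2×14,000×230/4.9020) = 1,146.19  (< 2,940 → use Q = 2,940 at tier-2 price)
TC(tier 1 (EOQ₁), Q≈1,140.6) = €467,646.06
TC(tier 2, Q≈2,940.0) = €465,821.18
Minimum at tier 2: €465,821.18

€465,821.18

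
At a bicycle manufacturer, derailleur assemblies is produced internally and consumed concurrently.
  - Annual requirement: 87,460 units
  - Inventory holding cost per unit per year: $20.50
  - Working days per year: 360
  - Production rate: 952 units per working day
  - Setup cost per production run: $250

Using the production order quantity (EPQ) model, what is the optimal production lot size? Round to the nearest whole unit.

d = 87,460/360 = 242.9444 units/day;  effective holding cost H(1 − d/p) = 20.5·(1 − 242.9444/952) = 15.26853
Q* = √(2DS / H_eff) = √(2·87,460·250 / 15.26853) ≈ 1,692.35

1,692 units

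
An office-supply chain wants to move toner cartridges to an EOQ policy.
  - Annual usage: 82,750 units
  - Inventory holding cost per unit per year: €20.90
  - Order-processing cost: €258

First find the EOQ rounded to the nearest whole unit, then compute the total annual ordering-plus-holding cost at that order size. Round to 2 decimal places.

€29,873.22

Q* = √(2·D·S / H) = √(2·82,750·258 / 20.9) = √2,043,014.4 ≈ 1,429.34 → Q = 1,429 units
Orders/yr = 82,750/1,429 = 57.908; ordering cost = 57.908 × €258 = €14,940.17
Average inventory = 1,429/2 = 714.5; holding cost = 714.5 × €20.9 = €14,933.05
Total = €14,940.17 + €14,933.05 = €29,873.22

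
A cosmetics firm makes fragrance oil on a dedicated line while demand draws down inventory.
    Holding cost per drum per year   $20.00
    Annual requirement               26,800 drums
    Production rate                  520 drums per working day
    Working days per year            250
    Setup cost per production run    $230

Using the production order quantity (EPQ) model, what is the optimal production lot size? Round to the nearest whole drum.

d = 26,800/250 = 107.2000 drums/day;  effective holding cost H(1 − d/p) = 20·(1 − 107.2000/520) = 15.87692
Q* = √(2DS / H_eff) = √(2·26,800·230 / 15.87692) ≈ 881.18

881 drums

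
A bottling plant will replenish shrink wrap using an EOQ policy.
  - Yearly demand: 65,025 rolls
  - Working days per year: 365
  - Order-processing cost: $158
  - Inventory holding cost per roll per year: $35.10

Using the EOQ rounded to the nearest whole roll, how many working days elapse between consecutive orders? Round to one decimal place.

2DS/H = 2·65,025·158/35.1 = 585,410.26
EOQ = √585,410.26 ≈ 765.12 → Q = 765 rolls
Cycle time = (working days × Q)/D = (365 × 765) / 65,025 = 4.294 days

4.3 days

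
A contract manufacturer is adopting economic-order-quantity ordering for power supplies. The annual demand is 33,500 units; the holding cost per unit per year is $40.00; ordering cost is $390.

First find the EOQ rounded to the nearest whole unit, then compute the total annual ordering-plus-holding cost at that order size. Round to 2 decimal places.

$32,329.55

Optimal lot size Q* = (2 × 33,500 × $390 / $40)^½ ≈ 808.24 → Q = 808 units
Annual ordering cost = (D/Q)·S = (33,500/808) × 390 = $16,169.55
Annual holding cost  = (Q/2)·H = (808/2) × 40 = $16,160.00
Total = $16,169.55 + $16,160.00 = $32,329.55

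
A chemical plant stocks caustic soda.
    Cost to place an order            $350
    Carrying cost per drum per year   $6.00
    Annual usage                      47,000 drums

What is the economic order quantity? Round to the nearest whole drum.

2,342 drums

Optimal lot size Q* = (2 × 47,000 × $350 / $6)^½ ≈ 2,341.65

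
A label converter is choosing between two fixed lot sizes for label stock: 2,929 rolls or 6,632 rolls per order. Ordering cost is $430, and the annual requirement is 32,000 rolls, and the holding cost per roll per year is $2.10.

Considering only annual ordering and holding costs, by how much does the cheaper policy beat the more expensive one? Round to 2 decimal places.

Annual cost at Q: ordering D·S/Q plus holding Q·H/2.
TC(2,929) = (32,000/2,929)×430 + (2,929/2)×2.1 = $7,773.30
TC(6,632) = (32,000/6,632)×430 + (6,632/2)×2.1 = $9,038.39
Cheaper: Q = 2,929.  Difference = $1,265.09

$1,265.09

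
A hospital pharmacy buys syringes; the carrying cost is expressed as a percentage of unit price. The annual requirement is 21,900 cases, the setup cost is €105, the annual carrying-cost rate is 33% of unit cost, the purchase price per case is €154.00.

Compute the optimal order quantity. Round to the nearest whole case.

301 cases

Carrying cost H = €154 × 33% = €50.8200/case/yr
EOQ = √(2DS/H) = √(2 × 21,900 × 105 / 50.82)
    = √(90,495.87) ≈ 300.83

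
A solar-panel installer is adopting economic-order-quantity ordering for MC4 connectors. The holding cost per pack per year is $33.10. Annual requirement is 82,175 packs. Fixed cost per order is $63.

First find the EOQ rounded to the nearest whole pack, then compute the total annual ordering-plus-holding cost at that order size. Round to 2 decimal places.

Q* = √(2·D·S / H) = √(2·82,175·63 / 33.1) = √312,811.2 ≈ 559.30 → Q = 559 packs
Ordering: D/Q × S = 82,175/559 × $63 = $9,261.23
Holding:  Q/2 × H = 559/2 × $33.1 = $9,251.45
Total = $9,261.23 + $9,251.45 = $18,512.68

$18,512.68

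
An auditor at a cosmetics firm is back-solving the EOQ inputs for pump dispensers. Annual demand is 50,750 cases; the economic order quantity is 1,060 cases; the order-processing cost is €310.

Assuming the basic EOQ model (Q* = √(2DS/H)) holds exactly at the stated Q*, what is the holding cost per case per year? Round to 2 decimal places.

€28.00

EOQ relation: Q² = 2DS/H, so rearrange for the unknown.
H = 2DS / Q² = 2 × 50,750 × 310 / 1,060² = 28.0037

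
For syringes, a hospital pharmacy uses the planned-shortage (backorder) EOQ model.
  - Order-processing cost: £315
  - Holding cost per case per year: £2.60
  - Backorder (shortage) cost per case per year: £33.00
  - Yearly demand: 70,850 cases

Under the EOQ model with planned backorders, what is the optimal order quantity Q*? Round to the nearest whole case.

4,303 cases

Q* = √(2DS/H) · √((H + b)/b)
   = √(2 × 70,850 × 315 / 2.6) · √((2.6 + 33) / 33)
   = 4,143.368 × 1.0386 ≈ 4,303.50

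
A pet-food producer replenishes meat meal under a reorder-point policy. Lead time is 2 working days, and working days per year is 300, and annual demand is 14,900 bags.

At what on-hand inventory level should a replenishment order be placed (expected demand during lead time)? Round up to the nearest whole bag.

100 bags

Daily demand d = 14,900 / 300 = 49.667 bags/day
Demand during lead time = 49.667 × 2 = 99.33
Reorder point = 99.33 → round up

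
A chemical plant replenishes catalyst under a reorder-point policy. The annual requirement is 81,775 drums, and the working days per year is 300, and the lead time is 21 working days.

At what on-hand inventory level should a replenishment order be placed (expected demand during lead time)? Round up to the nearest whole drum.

5,725 drums

Daily demand d = 81,775 / 300 = 272.583 drums/day
Demand during lead time = 272.583 × 21 = 5,724.25
Reorder point = 5,724.25 → round up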